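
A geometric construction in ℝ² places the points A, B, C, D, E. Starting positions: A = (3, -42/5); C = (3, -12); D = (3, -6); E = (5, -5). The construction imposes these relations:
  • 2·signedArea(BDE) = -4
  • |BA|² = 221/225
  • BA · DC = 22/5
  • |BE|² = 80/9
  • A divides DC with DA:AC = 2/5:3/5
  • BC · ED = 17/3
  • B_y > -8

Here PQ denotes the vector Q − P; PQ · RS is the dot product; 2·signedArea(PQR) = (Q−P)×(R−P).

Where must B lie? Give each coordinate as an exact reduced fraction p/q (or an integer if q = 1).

1. B_x = 11/3  [BA · DC = 22/5 ∩ 2·signedArea(BDE) = -4]
2. B_y = -23/3  [BA · DC = 22/5 ∩ 2·signedArea(BDE) = -4]
   → B = (11/3, -23/3)

B = (11/3, -23/3)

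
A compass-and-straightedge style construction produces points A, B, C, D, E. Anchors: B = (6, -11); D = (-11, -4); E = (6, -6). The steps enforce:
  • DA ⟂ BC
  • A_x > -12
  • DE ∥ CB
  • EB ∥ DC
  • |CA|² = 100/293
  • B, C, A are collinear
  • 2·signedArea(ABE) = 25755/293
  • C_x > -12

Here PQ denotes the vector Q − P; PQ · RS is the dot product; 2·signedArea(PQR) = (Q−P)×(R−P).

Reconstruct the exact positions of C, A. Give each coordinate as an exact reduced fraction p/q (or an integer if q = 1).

A = (-3393/293, -2617/293)
C = (-11, -9)

1. C_x = -11  [DE ∥ CB ∩ EB ∥ DC]
2. C_y = -9  [DE ∥ CB ∩ EB ∥ DC]
   → C = (-11, -9)
3. A_x = -3393/293  [B, C, A are collinear ∩ DA ⟂ BC]
4. A_y = -2617/293  [B, C, A are collinear ∩ DA ⟂ BC]
   → A = (-3393/293, -2617/293)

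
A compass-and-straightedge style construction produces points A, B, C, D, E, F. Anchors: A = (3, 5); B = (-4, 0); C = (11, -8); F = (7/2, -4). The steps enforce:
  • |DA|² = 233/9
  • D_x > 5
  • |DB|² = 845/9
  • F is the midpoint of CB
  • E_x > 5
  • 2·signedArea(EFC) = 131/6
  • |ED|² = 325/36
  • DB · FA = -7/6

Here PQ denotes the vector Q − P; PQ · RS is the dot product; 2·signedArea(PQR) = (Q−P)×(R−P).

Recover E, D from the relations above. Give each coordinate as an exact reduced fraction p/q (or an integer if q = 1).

1. D_x = 17/3  [line 1/2·x + -9·y + 19/6 = 0 ∩ |DB|² = 845/9]
2. D_y = 2/3  [line 1/2·x + -9·y + 19/6 = 0 ∩ |DB|² = 845/9]
   → D = (17/3, 2/3)
3. E_x = 35/6  [line 4·x + 15/2·y + -35/6 = 0 ∩ |ED|² = 325/36]
4. E_y = -7/3  [line 4·x + 15/2·y + -35/6 = 0 ∩ |ED|² = 325/36]
   → E = (35/6, -7/3)

D = (17/3, 2/3)
E = (35/6, -7/3)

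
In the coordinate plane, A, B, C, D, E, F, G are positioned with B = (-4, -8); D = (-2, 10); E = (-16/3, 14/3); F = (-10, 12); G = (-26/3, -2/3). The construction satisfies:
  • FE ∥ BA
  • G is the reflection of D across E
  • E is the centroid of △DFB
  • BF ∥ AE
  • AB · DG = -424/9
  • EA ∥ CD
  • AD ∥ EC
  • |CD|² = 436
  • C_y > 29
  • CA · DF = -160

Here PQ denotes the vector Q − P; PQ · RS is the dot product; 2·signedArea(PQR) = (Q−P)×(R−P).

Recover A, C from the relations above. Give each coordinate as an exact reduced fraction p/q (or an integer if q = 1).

A = (2/3, -46/3)
C = (-8, 30)

1. A_x = 2/3  [BF ∥ AE ∩ FE ∥ BA]
2. A_y = -46/3  [BF ∥ AE ∩ FE ∥ BA]
   → A = (2/3, -46/3)
3. C_x = -8  [EA ∥ CD ∩ AD ∥ EC]
4. C_y = 30  [EA ∥ CD ∩ AD ∥ EC]
   → C = (-8, 30)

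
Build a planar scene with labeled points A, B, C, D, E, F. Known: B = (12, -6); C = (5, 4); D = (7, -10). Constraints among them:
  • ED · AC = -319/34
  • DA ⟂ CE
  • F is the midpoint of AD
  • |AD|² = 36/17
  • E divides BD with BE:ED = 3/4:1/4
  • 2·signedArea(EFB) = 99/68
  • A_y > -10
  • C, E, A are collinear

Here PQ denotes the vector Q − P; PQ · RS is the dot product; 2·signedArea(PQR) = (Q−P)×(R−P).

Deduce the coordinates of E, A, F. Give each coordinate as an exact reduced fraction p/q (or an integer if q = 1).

1. E_x = 33/4  [E divides BD with BE:ED = 3/4:1/4]
2. E_y = -9  [E divides BD with BE:ED = 3/4:1/4]
   → E = (33/4, -9)
3. A_x = 143/17  [C, E, A are collinear ∩ DA ⟂ CE]
4. A_y = -164/17  [C, E, A are collinear ∩ DA ⟂ CE]
   → A = (143/17, -164/17)
5. F_x = 131/17  [F is the midpoint of AD]
6. F_y = -167/17  [F is the midpoint of AD]
   → F = (131/17, -167/17)

A = (143/17, -164/17)
E = (33/4, -9)
F = (131/17, -167/17)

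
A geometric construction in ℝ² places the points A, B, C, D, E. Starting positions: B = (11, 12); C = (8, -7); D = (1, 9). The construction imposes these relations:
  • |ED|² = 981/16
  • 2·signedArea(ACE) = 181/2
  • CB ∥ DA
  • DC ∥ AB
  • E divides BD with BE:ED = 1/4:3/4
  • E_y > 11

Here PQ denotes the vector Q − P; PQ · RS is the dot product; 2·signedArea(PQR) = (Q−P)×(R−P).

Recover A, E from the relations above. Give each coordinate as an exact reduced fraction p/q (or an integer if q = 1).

A = (4, 28)
E = (17/2, 45/4)

1. A_x = 4  [DC ∥ AB ∩ CB ∥ DA]
2. A_y = 28  [DC ∥ AB ∩ CB ∥ DA]
   → A = (4, 28)
3. E_x = 17/2  [E divides BD with BE:ED = 1/4:3/4]
4. E_y = 45/4  [E divides BD with BE:ED = 1/4:3/4]
   → E = (17/2, 45/4)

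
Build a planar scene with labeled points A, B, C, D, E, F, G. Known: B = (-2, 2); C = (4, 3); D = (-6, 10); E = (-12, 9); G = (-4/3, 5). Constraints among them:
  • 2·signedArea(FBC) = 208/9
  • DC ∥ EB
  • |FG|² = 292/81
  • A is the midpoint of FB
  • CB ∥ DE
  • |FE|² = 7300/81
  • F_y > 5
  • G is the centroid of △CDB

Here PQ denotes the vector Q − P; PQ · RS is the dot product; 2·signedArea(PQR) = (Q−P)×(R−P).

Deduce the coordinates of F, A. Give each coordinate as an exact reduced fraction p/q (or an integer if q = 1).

1. F_x = -28/9  [line -1·x + 6·y + -334/9 = 0 ∩ |FE|² = 7300/81]
2. F_y = 17/3  [line -1·x + 6·y + -334/9 = 0 ∩ |FE|² = 7300/81]
   → F = (-28/9, 17/3)
3. A_x = -23/9  [A is the midpoint of FB]
4. A_y = 23/6  [A is the midpoint of FB]
   → A = (-23/9, 23/6)

A = (-23/9, 23/6)
F = (-28/9, 17/3)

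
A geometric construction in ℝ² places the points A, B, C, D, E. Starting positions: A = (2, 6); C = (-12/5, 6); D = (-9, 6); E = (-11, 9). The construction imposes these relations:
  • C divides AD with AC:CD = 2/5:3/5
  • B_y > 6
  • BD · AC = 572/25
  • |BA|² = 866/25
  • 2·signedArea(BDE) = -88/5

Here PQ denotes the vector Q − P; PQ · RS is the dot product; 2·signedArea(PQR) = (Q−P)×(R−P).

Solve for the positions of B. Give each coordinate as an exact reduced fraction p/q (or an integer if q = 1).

1. B_x = -19/5  [BD · AC = 572/25 ∩ 2·signedArea(BDE) = -88/5]
2. B_y = 7  [BD · AC = 572/25 ∩ 2·signedArea(BDE) = -88/5]
   → B = (-19/5, 7)

B = (-19/5, 7)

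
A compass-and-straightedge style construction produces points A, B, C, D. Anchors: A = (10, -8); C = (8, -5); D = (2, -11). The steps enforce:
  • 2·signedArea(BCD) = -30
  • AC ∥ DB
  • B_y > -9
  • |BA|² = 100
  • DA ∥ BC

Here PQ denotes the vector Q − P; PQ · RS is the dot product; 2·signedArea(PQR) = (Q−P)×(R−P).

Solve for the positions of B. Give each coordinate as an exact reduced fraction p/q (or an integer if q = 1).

1. B_x = 0  [DA ∥ BC ∩ AC ∥ DB]
2. B_y = -8  [DA ∥ BC ∩ AC ∥ DB]
   → B = (0, -8)

B = (0, -8)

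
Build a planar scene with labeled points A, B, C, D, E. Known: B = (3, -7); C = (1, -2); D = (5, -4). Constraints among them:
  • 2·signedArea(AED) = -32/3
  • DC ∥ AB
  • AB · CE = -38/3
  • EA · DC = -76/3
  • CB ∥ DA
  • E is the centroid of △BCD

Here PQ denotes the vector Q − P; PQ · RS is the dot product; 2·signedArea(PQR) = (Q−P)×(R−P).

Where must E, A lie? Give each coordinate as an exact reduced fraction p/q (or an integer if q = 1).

A = (7, -9)
E = (3, -13/3)

1. E_x = 3  [E is the centroid of △BCD]
2. E_y = -13/3  [E is the centroid of △BCD]
   → E = (3, -13/3)
3. A_x = 7  [DC ∥ AB ∩ CB ∥ DA]
4. A_y = -9  [DC ∥ AB ∩ CB ∥ DA]
   → A = (7, -9)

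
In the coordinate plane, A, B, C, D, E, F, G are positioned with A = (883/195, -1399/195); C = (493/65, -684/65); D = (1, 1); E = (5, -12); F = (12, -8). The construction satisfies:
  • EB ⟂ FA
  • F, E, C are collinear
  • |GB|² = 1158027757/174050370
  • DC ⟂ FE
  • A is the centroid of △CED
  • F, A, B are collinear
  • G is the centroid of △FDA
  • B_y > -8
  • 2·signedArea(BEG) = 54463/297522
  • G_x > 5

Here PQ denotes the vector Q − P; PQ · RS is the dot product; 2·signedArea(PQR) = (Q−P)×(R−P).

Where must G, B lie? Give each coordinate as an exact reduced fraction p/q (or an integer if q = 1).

B = (182517/33058, -240797/33058)
G = (3418/585, -2764/585)

1. G_x = 3418/585  [G is the centroid of △FDA]
2. G_y = -2764/585  [G is the centroid of △FDA]
   → G = (3418/585, -2764/585)
3. B_x = 182517/33058  [F, A, B are collinear ∩ EB ⟂ FA]
4. B_y = -240797/33058  [F, A, B are collinear ∩ EB ⟂ FA]
   → B = (182517/33058, -240797/33058)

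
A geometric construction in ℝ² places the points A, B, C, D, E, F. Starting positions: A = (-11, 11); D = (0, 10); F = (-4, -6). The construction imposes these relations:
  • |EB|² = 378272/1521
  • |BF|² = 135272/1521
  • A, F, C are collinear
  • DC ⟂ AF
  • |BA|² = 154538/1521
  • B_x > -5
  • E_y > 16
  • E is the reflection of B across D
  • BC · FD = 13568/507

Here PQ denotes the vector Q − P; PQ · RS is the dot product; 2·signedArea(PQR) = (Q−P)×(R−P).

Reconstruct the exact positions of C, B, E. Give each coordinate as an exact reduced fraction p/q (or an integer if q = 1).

1. C_x = -1530/169  [A, F, C are collinear ∩ DC ⟂ AF]
2. C_y = 1060/169  [A, F, C are collinear ∩ DC ⟂ AF]
   → C = (-1530/169, 1060/169)
3. B_x = -2206/507  [line -4·x + -16·y + 18952/507 = 0 ∩ |BA|² = 154538/1521]
4. B_y = 1736/507  [line -4·x + -16·y + 18952/507 = 0 ∩ |BA|² = 154538/1521]
   → B = (-2206/507, 1736/507)
5. E_x = 2206/507  [E is the reflection of B across D]
6. E_y = 8404/507  [E is the reflection of B across D]
   → E = (2206/507, 8404/507)

B = (-2206/507, 1736/507)
C = (-1530/169, 1060/169)
E = (2206/507, 8404/507)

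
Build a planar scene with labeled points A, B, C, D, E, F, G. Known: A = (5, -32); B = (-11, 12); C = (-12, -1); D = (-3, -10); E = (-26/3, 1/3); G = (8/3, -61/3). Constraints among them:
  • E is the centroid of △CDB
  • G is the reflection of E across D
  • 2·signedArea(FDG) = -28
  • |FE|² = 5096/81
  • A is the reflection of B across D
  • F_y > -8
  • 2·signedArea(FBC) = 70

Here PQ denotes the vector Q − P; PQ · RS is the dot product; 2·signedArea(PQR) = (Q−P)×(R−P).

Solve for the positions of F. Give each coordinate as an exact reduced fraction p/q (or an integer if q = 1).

1. F_x = -64/9  [2·signedArea(FDG) = -28 ∩ 2·signedArea(FBC) = 70]
2. F_y = -67/9  [2·signedArea(FDG) = -28 ∩ 2·signedArea(FBC) = 70]
   → F = (-64/9, -67/9)

F = (-64/9, -67/9)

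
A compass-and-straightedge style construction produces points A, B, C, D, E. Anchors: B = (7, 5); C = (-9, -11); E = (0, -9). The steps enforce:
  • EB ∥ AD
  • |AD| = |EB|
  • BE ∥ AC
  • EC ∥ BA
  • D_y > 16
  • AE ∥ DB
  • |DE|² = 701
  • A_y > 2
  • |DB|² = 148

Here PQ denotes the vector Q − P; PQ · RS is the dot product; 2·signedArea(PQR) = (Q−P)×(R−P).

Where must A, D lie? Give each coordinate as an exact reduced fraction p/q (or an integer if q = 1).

A = (-2, 3)
D = (5, 17)

1. A_x = -2  [BE ∥ AC ∩ EC ∥ BA]
2. A_y = 3  [BE ∥ AC ∩ EC ∥ BA]
   → A = (-2, 3)
3. D_x = 5  [AE ∥ DB ∩ EB ∥ AD]
4. D_y = 17  [AE ∥ DB ∩ EB ∥ AD]
   → D = (5, 17)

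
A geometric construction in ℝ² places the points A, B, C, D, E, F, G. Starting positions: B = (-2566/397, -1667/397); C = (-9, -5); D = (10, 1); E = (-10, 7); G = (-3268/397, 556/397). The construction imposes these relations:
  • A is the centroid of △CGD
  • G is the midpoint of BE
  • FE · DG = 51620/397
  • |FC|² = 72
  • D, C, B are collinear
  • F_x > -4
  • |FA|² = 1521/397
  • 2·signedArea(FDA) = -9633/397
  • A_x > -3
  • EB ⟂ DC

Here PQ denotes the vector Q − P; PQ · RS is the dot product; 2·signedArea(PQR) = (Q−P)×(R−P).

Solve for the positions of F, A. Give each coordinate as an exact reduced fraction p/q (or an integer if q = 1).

A = (-957/397, -344/397)
F = (-3, 1)

1. A_x = -957/397  [A is the centroid of △CGD]
2. A_y = -344/397  [A is the centroid of △CGD]
   → A = (-957/397, -344/397)
3. F_x = -3  [FE · DG = 51620/397 ∩ 2·signedArea(FDA) = -9633/397]
4. F_y = 1  [FE · DG = 51620/397 ∩ 2·signedArea(FDA) = -9633/397]
   → F = (-3, 1)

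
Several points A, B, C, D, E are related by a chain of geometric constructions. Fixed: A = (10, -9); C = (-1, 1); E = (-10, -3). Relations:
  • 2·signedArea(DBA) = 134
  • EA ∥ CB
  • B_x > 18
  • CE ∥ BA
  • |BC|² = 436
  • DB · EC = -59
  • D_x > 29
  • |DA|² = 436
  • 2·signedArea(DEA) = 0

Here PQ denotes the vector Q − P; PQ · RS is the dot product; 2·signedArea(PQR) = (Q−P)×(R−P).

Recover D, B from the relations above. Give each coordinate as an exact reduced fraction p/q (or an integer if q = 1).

B = (19, -5)
D = (30, -15)

1. D_x = 30  [line 6·x + 20·y + 120 = 0 ∩ |DA|² = 436]
2. D_y = -15  [line 6·x + 20·y + 120 = 0 ∩ |DA|² = 436]
   → D = (30, -15)
3. B_x = 19  [CE ∥ BA ∩ EA ∥ CB]
4. B_y = -5  [CE ∥ BA ∩ EA ∥ CB]
   → B = (19, -5)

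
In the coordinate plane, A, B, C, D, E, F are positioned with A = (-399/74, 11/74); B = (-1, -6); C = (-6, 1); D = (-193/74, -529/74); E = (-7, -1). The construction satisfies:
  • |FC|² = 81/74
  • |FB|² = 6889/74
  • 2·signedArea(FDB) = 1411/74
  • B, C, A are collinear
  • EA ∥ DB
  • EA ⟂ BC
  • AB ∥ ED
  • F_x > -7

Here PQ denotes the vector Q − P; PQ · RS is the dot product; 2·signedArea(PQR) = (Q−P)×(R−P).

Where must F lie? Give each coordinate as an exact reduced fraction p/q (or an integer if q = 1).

F = (-489/74, 137/74)

1. F_x = -489/74  [line -85/74·x + 119/74·y + -391/37 = 0 ∩ |FB|² = 6889/74]
2. F_y = 137/74  [line -85/74·x + 119/74·y + -391/37 = 0 ∩ |FB|² = 6889/74]
   → F = (-489/74, 137/74)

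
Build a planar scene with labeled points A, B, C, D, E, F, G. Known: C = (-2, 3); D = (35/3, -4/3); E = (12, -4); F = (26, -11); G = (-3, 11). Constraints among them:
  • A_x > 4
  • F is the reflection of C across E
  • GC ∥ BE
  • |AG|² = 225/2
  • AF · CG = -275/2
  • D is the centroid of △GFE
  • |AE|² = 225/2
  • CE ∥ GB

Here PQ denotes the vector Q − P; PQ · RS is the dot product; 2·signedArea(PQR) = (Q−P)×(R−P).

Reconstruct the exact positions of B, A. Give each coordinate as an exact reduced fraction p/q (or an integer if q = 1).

1. B_x = 11  [GC ∥ BE ∩ CE ∥ GB]
2. B_y = 4  [GC ∥ BE ∩ CE ∥ GB]
   → B = (11, 4)
3. A_x = 9/2  [line 1·x + -8·y + 47/2 = 0 ∩ |AG|² = 225/2]
4. A_y = 7/2  [line 1·x + -8·y + 47/2 = 0 ∩ |AG|² = 225/2]
   → A = (9/2, 7/2)

A = (9/2, 7/2)
B = (11, 4)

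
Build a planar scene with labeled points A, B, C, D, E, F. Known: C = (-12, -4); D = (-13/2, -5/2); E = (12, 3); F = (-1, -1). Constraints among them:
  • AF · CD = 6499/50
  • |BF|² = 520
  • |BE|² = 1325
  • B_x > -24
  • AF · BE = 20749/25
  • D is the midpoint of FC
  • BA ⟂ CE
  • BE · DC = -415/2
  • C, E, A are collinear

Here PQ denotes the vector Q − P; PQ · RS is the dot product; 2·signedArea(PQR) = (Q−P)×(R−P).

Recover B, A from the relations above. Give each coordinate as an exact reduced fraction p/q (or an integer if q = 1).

A = (-2868/125, -899/125)
B = (-23, -7)

1. B_x = -23  [line 11/2·x + 3/2·y + 137 = 0 ∩ |BF|² = 520]
2. B_y = -7  [line 11/2·x + 3/2·y + 137 = 0 ∩ |BF|² = 520]
   → B = (-23, -7)
3. A_x = -2868/125  [C, E, A are collinear ∩ BA ⟂ CE]
4. A_y = -899/125  [C, E, A are collinear ∩ BA ⟂ CE]
   → A = (-2868/125, -899/125)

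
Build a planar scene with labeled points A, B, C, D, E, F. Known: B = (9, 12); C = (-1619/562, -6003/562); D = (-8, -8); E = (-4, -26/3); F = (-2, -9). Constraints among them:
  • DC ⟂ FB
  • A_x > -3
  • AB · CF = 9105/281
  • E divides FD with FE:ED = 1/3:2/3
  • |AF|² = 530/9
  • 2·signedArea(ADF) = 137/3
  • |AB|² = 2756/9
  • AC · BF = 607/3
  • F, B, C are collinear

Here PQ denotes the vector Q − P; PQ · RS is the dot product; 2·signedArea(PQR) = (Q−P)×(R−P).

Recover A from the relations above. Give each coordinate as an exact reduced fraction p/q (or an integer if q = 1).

1. A_x = -7/3  [AB · CF = 9105/281 ∩ 2·signedArea(ADF) = 137/3]
2. A_y = -4/3  [AB · CF = 9105/281 ∩ 2·signedArea(ADF) = 137/3]
   → A = (-7/3, -4/3)

A = (-7/3, -4/3)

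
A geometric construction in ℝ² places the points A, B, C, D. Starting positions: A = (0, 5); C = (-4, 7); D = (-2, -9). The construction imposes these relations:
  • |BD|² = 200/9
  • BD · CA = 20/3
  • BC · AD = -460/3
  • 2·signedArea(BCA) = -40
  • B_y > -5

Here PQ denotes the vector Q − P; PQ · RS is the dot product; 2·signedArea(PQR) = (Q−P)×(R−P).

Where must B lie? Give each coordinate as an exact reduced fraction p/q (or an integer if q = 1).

B = (-4/3, -13/3)

1. B_x = -4/3  [2·signedArea(BCA) = -40 ∩ BD · CA = 20/3]
2. B_y = -13/3  [2·signedArea(BCA) = -40 ∩ BD · CA = 20/3]
   → B = (-4/3, -13/3)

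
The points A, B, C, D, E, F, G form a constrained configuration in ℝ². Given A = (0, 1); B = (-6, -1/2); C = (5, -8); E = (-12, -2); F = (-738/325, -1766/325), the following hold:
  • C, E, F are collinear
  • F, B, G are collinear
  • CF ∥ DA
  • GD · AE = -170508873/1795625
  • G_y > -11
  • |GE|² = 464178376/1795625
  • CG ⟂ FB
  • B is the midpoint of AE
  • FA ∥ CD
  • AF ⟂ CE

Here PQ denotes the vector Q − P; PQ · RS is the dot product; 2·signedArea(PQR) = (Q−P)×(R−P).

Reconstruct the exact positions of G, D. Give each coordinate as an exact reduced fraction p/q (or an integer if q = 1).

1. G_x = 2885894/1795625  [F, B, G are collinear ∩ CG ⟂ FB]
2. G_y = -18969792/1795625  [F, B, G are collinear ∩ CG ⟂ FB]
   → G = (2885894/1795625, -18969792/1795625)
3. D_x = 2363/325  [CF ∥ DA ∩ FA ∥ CD]
4. D_y = -509/325  [CF ∥ DA ∩ FA ∥ CD]
   → D = (2363/325, -509/325)

D = (2363/325, -509/325)
G = (2885894/1795625, -18969792/1795625)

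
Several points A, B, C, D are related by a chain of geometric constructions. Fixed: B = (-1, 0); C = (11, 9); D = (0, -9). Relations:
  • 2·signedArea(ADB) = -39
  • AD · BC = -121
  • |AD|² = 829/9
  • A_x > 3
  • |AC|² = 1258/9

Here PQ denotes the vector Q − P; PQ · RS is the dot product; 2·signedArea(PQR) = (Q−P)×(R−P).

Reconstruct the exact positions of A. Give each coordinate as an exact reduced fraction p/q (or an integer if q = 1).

A = (10/3, 0)

1. A_x = 10/3  [2·signedArea(ADB) = -39 ∩ AD · BC = -121]
2. A_y = 0  [2·signedArea(ADB) = -39 ∩ AD · BC = -121]
   → A = (10/3, 0)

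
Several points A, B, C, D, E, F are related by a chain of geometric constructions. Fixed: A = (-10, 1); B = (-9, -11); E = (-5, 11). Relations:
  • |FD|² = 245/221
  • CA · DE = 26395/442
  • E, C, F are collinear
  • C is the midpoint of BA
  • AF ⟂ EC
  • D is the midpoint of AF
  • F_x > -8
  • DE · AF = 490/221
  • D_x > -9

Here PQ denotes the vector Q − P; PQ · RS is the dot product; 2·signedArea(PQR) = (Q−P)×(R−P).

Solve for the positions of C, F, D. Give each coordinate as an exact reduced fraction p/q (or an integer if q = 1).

C = (-19/2, -5)
D = (-1986/221, 158/221)
F = (-1762/221, 95/221)

1. C_x = -19/2  [C is the midpoint of BA]
2. C_y = -5  [C is the midpoint of BA]
   → C = (-19/2, -5)
3. F_x = -1762/221  [E, C, F are collinear ∩ AF ⟂ EC]
4. F_y = 95/221  [E, C, F are collinear ∩ AF ⟂ EC]
   → F = (-1762/221, 95/221)
5. D_x = -1986/221  [D is the midpoint of AF]
6. D_y = 158/221  [D is the midpoint of AF]
   → D = (-1986/221, 158/221)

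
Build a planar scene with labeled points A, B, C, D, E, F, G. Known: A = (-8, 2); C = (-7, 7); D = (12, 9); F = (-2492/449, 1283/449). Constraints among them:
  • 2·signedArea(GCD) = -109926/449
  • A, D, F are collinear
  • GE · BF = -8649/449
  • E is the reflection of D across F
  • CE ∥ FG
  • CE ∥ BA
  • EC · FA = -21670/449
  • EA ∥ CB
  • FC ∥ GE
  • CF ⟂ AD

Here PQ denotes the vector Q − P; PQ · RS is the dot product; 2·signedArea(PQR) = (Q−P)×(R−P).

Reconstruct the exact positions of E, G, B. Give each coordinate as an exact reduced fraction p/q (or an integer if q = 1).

1. E_x = -10372/449  [E is the reflection of D across F]
2. E_y = -1475/449  [E is the reflection of D across F]
   → E = (-10372/449, -1475/449)
3. G_x = -9721/449  [FC ∥ GE ∩ CE ∥ FG]
4. G_y = -3335/449  [FC ∥ GE ∩ CE ∥ FG]
   → G = (-9721/449, -3335/449)
5. B_x = 3637/449  [CE ∥ BA ∩ EA ∥ CB]
6. B_y = 5516/449  [CE ∥ BA ∩ EA ∥ CB]
   → B = (3637/449, 5516/449)

B = (3637/449, 5516/449)
E = (-10372/449, -1475/449)
G = (-9721/449, -3335/449)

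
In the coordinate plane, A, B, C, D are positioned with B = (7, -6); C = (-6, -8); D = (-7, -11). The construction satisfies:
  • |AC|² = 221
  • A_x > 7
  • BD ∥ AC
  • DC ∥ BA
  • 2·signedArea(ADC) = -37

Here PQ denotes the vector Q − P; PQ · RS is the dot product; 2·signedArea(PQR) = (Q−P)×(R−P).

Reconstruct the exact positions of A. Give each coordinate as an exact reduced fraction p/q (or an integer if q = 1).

1. A_x = 8  [BD ∥ AC ∩ DC ∥ BA]
2. A_y = -3  [BD ∥ AC ∩ DC ∥ BA]
   → A = (8, -3)

A = (8, -3)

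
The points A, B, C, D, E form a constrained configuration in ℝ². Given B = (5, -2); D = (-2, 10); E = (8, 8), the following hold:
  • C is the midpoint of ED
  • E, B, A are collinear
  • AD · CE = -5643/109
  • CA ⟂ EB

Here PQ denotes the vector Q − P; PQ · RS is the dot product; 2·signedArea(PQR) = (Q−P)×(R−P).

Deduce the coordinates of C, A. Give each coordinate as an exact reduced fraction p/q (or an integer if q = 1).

1. C_x = 3  [C is the midpoint of ED]
2. C_y = 9  [C is the midpoint of ED]
   → C = (3, 9)
3. A_x = 857/109  [E, B, A are collinear ∩ CA ⟂ EB]
4. A_y = 822/109  [E, B, A are collinear ∩ CA ⟂ EB]
   → A = (857/109, 822/109)

A = (857/109, 822/109)
C = (3, 9)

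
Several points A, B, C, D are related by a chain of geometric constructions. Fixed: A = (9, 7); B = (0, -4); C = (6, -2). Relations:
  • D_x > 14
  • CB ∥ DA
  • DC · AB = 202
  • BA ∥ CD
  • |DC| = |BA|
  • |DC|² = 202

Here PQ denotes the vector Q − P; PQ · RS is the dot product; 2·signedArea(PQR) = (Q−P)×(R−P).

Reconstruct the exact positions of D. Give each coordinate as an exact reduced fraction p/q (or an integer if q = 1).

1. D_x = 15  [CB ∥ DA ∩ BA ∥ CD]
2. D_y = 9  [CB ∥ DA ∩ BA ∥ CD]
   → D = (15, 9)

D = (15, 9)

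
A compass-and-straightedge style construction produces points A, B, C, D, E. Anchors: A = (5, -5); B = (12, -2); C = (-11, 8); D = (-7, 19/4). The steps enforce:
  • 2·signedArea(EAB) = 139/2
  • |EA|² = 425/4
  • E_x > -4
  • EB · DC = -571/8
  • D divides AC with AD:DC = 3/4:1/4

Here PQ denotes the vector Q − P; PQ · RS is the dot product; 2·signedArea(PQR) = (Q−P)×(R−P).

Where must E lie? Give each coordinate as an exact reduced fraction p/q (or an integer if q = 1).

E = (-3, 3/2)

1. E_x = -3  [2·signedArea(EAB) = 139/2 ∩ EB · DC = -571/8]
2. E_y = 3/2  [2·signedArea(EAB) = 139/2 ∩ EB · DC = -571/8]
   → E = (-3, 3/2)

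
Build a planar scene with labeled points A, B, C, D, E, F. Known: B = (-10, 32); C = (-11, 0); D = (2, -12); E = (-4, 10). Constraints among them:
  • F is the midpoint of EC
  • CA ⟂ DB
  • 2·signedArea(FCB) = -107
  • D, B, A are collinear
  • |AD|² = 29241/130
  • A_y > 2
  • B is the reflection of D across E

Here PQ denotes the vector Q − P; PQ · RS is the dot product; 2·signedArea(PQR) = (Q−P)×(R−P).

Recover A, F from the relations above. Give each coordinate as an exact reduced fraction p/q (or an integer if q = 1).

A = (-253/130, 321/130)
F = (-15/2, 5)

1. A_x = -253/130  [D, B, A are collinear ∩ CA ⟂ DB]
2. A_y = 321/130  [D, B, A are collinear ∩ CA ⟂ DB]
   → A = (-253/130, 321/130)
3. F_x = -15/2  [F is the midpoint of EC]
4. F_y = 5  [F is the midpoint of EC]
   → F = (-15/2, 5)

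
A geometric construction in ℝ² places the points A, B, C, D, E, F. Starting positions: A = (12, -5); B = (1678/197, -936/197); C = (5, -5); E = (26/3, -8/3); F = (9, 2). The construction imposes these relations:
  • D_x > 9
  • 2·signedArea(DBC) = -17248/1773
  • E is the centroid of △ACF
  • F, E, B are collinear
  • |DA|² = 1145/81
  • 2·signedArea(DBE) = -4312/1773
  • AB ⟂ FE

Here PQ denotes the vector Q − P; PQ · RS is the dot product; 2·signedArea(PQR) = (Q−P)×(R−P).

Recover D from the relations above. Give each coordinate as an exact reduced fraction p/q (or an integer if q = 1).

1. D_x = 89/9  [2·signedArea(DBE) = -4312/1773 ∩ 2·signedArea(DBC) = -17248/1773]
2. D_y = -17/9  [2·signedArea(DBE) = -4312/1773 ∩ 2·signedArea(DBC) = -17248/1773]
   → D = (89/9, -17/9)

D = (89/9, -17/9)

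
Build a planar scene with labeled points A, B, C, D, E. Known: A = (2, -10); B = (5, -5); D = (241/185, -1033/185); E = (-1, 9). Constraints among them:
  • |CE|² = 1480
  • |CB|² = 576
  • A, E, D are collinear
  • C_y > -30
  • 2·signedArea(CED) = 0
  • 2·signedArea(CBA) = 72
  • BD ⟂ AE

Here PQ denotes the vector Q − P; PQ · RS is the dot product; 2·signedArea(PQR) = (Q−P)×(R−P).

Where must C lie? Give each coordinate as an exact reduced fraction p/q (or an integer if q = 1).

1. C_x = 5  [2·signedArea(CED) = 0 ∩ 2·signedArea(CBA) = 72]
2. C_y = -29  [2·signedArea(CED) = 0 ∩ 2·signedArea(CBA) = 72]
   → C = (5, -29)

C = (5, -29)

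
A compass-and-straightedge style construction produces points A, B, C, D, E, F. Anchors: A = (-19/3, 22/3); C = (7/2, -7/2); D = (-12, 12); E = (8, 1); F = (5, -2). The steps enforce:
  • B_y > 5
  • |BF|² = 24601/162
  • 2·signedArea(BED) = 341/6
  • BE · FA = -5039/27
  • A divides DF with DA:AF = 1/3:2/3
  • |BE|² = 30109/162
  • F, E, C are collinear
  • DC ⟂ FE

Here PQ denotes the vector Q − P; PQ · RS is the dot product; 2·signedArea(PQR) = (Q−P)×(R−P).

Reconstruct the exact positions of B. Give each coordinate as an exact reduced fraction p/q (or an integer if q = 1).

B = (-89/18, 95/18)

1. B_x = -89/18  [2·signedArea(BED) = 341/6 ∩ BE · FA = -5039/27]
2. B_y = 95/18  [2·signedArea(BED) = 341/6 ∩ BE · FA = -5039/27]
   → B = (-89/18, 95/18)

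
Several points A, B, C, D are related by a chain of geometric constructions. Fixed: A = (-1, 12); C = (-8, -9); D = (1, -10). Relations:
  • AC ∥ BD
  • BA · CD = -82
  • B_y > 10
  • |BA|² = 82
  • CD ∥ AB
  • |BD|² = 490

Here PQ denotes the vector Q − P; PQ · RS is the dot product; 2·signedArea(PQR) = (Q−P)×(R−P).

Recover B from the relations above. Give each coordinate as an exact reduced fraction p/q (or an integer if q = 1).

B = (8, 11)

1. B_x = 8  [AC ∥ BD ∩ CD ∥ AB]
2. B_y = 11  [AC ∥ BD ∩ CD ∥ AB]
   → B = (8, 11)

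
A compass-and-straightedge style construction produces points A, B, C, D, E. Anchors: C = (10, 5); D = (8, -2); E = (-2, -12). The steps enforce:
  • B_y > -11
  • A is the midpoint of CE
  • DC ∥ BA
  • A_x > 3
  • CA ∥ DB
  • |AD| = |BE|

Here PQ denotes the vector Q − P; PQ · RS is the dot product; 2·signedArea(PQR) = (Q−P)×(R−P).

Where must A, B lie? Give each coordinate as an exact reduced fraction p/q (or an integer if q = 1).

1. A_x = 4  [A is the midpoint of CE]
2. A_y = -7/2  [A is the midpoint of CE]
   → A = (4, -7/2)
3. B_x = 2  [DC ∥ BA ∩ CA ∥ DB]
4. B_y = -21/2  [DC ∥ BA ∩ CA ∥ DB]
   → B = (2, -21/2)

A = (4, -7/2)
B = (2, -21/2)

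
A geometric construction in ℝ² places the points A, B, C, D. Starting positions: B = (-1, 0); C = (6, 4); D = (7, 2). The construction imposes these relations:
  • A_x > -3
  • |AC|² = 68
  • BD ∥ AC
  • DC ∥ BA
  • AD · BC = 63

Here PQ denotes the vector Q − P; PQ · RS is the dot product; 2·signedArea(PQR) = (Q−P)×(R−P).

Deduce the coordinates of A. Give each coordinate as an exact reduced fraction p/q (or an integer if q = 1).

1. A_x = -2  [BD ∥ AC ∩ DC ∥ BA]
2. A_y = 2  [BD ∥ AC ∩ DC ∥ BA]
   → A = (-2, 2)

A = (-2, 2)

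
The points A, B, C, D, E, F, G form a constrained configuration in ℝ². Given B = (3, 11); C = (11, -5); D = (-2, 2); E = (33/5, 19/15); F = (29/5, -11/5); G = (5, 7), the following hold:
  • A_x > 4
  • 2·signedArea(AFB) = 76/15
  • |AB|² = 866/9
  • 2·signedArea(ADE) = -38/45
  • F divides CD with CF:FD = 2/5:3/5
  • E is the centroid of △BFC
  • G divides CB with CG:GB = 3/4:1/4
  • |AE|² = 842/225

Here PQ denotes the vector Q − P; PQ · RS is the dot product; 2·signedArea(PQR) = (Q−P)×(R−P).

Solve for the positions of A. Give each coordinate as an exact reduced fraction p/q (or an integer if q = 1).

A = (14/3, 4/3)

1. A_x = 14/3  [2·signedArea(ADE) = -38/45 ∩ 2·signedArea(AFB) = 76/15]
2. A_y = 4/3  [2·signedArea(ADE) = -38/45 ∩ 2·signedArea(AFB) = 76/15]
   → A = (14/3, 4/3)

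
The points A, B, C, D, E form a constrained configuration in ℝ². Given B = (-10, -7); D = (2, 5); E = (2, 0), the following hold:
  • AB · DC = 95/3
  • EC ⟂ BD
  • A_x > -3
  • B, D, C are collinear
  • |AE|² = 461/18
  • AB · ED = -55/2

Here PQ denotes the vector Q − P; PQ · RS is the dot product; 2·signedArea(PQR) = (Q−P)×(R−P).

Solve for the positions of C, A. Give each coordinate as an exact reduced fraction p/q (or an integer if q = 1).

A = (-17/6, -3/2)
C = (-1/2, 5/2)

1. C_x = -1/2  [B, D, C are collinear ∩ EC ⟂ BD]
2. C_y = 5/2  [B, D, C are collinear ∩ EC ⟂ BD]
   → C = (-1/2, 5/2)
3. A_x = -17/6  [AB · DC = 95/3 ∩ AB · ED = -55/2]
4. A_y = -3/2  [AB · DC = 95/3 ∩ AB · ED = -55/2]
   → A = (-17/6, -3/2)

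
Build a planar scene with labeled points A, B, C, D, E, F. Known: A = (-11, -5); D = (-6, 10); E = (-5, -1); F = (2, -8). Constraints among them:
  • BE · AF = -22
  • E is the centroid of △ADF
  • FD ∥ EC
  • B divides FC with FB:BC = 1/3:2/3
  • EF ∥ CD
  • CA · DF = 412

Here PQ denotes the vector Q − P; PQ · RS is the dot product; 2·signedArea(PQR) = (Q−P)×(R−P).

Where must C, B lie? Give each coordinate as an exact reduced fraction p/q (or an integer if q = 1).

1. C_x = -13  [EF ∥ CD ∩ FD ∥ EC]
2. C_y = 17  [EF ∥ CD ∩ FD ∥ EC]
   → C = (-13, 17)
3. B_x = -3  [B divides FC with FB:BC = 1/3:2/3]
4. B_y = 1/3  [B divides FC with FB:BC = 1/3:2/3]
   → B = (-3, 1/3)

B = (-3, 1/3)
C = (-13, 17)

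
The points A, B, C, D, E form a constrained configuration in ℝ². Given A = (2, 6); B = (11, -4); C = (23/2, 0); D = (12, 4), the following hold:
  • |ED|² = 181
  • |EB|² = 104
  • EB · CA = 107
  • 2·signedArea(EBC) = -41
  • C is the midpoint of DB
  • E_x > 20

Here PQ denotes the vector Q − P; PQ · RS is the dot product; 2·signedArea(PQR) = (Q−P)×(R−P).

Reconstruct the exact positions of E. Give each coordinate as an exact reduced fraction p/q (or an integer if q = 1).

E = (21, -6)

1. E_x = 21  [2·signedArea(EBC) = -41 ∩ EB · CA = 107]
2. E_y = -6  [2·signedArea(EBC) = -41 ∩ EB · CA = 107]
   → E = (21, -6)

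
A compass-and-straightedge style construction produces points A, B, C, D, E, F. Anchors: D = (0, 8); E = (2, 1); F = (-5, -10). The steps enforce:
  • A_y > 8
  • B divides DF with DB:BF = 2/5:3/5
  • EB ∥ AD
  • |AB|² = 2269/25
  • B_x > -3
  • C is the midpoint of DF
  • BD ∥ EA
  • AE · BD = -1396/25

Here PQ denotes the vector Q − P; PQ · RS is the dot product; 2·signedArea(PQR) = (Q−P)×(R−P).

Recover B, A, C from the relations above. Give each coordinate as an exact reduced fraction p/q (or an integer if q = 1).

1. B_x = -2  [B divides DF with DB:BF = 2/5:3/5]
2. B_y = 4/5  [B divides DF with DB:BF = 2/5:3/5]
   → B = (-2, 4/5)
3. A_x = 4  [EB ∥ AD ∩ BD ∥ EA]
4. A_y = 41/5  [EB ∥ AD ∩ BD ∥ EA]
   → A = (4, 41/5)
5. C_x = -5/2  [C is the midpoint of DF]
6. C_y = -1  [C is the midpoint of DF]
   → C = (-5/2, -1)

A = (4, 41/5)
B = (-2, 4/5)
C = (-5/2, -1)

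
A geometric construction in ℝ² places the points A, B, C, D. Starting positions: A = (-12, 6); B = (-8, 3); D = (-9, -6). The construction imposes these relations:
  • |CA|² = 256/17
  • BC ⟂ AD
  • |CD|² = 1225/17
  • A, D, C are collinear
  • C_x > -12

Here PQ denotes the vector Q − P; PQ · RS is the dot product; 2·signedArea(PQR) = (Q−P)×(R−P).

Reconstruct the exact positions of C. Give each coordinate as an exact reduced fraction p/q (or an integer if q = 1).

C = (-188/17, 38/17)

1. C_x = -188/17  [A, D, C are collinear ∩ BC ⟂ AD]
2. C_y = 38/17  [A, D, C are collinear ∩ BC ⟂ AD]
   → C = (-188/17, 38/17)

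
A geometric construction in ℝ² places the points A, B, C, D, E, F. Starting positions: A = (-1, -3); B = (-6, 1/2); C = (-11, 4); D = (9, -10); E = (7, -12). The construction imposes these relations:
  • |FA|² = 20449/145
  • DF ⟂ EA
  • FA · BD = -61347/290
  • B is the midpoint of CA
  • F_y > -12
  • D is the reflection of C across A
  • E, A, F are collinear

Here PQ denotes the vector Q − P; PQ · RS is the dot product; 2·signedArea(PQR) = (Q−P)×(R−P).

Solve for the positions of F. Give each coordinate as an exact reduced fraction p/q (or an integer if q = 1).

F = (999/145, -1722/145)

1. F_x = 999/145  [E, A, F are collinear ∩ DF ⟂ EA]
2. F_y = -1722/145  [E, A, F are collinear ∩ DF ⟂ EA]
   → F = (999/145, -1722/145)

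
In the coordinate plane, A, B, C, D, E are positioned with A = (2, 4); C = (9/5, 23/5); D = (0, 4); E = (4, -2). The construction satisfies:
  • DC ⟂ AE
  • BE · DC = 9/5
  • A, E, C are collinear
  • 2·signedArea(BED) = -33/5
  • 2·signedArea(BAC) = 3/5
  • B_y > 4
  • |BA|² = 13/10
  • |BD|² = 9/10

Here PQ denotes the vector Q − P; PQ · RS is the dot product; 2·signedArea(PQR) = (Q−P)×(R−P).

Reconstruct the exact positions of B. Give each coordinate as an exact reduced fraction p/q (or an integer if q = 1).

B = (9/10, 43/10)

1. B_x = 9/10  [2·signedArea(BED) = -33/5 ∩ 2·signedArea(BAC) = 3/5]
2. B_y = 43/10  [2·signedArea(BED) = -33/5 ∩ 2·signedArea(BAC) = 3/5]
   → B = (9/10, 43/10)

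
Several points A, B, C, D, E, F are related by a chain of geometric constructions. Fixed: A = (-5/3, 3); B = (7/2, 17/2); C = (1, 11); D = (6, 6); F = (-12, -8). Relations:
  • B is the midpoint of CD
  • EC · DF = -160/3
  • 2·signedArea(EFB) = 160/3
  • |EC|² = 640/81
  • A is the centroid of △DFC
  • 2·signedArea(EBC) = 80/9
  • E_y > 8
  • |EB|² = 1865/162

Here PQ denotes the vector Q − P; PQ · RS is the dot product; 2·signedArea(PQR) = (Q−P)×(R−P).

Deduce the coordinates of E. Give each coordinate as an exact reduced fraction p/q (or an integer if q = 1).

E = (1/9, 25/3)

1. E_x = 1/9  [2·signedArea(EFB) = 160/3 ∩ EC · DF = -160/3]
2. E_y = 25/3  [2·signedArea(EFB) = 160/3 ∩ EC · DF = -160/3]
   → E = (1/9, 25/3)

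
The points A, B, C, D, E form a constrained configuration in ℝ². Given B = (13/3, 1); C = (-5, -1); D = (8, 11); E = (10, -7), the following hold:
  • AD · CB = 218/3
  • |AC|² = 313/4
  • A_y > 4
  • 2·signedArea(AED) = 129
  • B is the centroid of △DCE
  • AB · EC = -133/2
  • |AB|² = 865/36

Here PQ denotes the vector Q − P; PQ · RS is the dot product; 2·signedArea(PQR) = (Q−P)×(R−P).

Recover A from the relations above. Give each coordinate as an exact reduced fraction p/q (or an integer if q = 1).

A = (3/2, 5)

1. A_x = 3/2  [2·signedArea(AED) = 129 ∩ AB · EC = -133/2]
2. A_y = 5  [2·signedArea(AED) = 129 ∩ AB · EC = -133/2]
   → A = (3/2, 5)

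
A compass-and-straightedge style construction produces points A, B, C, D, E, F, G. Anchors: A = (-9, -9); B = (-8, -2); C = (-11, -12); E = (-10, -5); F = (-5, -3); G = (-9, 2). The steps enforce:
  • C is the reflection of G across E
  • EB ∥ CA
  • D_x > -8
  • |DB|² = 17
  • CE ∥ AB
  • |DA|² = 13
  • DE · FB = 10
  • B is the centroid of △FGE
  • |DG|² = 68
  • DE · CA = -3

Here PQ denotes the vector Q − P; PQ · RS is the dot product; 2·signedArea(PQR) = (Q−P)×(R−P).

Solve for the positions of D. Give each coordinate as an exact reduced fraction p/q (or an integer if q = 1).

D = (-7, -6)

1. D_x = -7  [DE · CA = -3 ∩ DE · FB = 10]
2. D_y = -6  [DE · CA = -3 ∩ DE · FB = 10]
   → D = (-7, -6)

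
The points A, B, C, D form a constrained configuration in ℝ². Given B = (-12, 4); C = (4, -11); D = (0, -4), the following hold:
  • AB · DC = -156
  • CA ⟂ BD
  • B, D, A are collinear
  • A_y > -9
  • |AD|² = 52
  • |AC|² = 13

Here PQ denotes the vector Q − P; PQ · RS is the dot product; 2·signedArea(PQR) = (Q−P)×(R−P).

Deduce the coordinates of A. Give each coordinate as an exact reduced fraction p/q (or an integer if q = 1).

1. A_x = 6  [B, D, A are collinear ∩ CA ⟂ BD]
2. A_y = -8  [B, D, A are collinear ∩ CA ⟂ BD]
   → A = (6, -8)

A = (6, -8)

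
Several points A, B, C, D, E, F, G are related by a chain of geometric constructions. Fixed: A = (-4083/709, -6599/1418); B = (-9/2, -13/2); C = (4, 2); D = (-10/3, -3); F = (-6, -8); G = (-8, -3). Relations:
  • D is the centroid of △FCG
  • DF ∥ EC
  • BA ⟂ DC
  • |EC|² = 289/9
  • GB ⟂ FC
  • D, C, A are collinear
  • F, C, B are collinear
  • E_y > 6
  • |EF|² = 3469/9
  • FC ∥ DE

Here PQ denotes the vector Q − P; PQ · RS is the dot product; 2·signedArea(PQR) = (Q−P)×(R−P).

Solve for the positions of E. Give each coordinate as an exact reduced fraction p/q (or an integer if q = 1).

E = (20/3, 7)

1. E_x = 20/3  [DF ∥ EC ∩ FC ∥ DE]
2. E_y = 7  [DF ∥ EC ∩ FC ∥ DE]
   → E = (20/3, 7)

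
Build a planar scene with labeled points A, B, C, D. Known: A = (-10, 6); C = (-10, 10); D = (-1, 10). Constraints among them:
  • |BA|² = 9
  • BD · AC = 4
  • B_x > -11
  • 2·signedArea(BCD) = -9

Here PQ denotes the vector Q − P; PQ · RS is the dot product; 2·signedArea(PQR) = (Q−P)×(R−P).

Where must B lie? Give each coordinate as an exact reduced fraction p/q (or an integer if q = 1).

B = (-10, 9)

1. B_y = 9  [BD · AC = 4]
2. B_x = -10  [|BA|² = 9]
   → B = (-10, 9)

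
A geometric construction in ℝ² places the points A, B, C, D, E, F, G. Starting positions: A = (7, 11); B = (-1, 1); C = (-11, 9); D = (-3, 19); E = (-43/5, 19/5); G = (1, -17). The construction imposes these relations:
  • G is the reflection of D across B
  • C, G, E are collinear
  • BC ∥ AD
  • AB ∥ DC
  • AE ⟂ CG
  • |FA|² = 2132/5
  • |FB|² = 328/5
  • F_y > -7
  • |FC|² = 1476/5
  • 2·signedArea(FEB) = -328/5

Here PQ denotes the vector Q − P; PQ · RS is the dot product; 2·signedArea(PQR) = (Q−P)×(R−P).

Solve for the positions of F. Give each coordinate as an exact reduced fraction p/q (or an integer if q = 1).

F = (-19/5, -33/5)

1. F_x = -19/5  [line 14/5·x + 38/5·y + 304/5 = 0 ∩ |FB|² = 328/5]
2. F_y = -33/5  [line 14/5·x + 38/5·y + 304/5 = 0 ∩ |FB|² = 328/5]
   → F = (-19/5, -33/5)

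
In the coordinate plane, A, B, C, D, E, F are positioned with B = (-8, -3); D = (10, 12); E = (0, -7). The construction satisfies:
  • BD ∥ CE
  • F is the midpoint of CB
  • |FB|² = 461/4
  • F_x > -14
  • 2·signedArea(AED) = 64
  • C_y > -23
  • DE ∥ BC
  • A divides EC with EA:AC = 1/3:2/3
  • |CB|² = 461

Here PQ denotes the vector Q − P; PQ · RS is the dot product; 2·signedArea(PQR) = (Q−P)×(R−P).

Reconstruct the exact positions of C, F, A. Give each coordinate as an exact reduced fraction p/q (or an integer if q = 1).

A = (-6, -12)
C = (-18, -22)
F = (-13, -25/2)

1. C_x = -18  [BD ∥ CE ∩ DE ∥ BC]
2. C_y = -22  [BD ∥ CE ∩ DE ∥ BC]
   → C = (-18, -22)
3. F_x = -13  [F is the midpoint of CB]
4. F_y = -25/2  [F is the midpoint of CB]
   → F = (-13, -25/2)
5. A_x = -6  [A divides EC with EA:AC = 1/3:2/3]
6. A_y = -12  [A divides EC with EA:AC = 1/3:2/3]
   → A = (-6, -12)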